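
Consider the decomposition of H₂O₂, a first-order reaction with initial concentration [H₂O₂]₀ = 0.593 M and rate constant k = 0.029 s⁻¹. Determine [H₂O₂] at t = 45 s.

0.1608 M

Step 1: For a first-order reaction: [H₂O₂] = [H₂O₂]₀ × e^(-kt)
Step 2: [H₂O₂] = 0.593 × e^(-0.029 × 45)
Step 3: [H₂O₂] = 0.593 × e^(-1.305)
Step 4: [H₂O₂] = 0.593 × 0.271173 = 0.1608 M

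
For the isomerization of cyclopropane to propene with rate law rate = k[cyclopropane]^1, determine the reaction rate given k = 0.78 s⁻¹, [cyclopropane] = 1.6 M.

1.248 M/s

Step 1: Identify the rate law: rate = k[cyclopropane]^1
Step 2: Substitute values: rate = 0.78 × (1.6)^1
Step 3: Calculate: rate = 0.78 × 1.6 = 1.248 M/s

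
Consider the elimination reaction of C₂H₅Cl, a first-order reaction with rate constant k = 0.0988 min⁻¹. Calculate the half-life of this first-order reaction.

7.016 min

Step 1: For a first-order reaction, t₁/₂ = ln(2)/k
Step 2: t₁/₂ = ln(2)/0.0988
Step 3: t₁/₂ = 0.6931/0.0988 = 7.016 min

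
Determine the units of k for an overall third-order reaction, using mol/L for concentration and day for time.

(mol/L)⁻²·day⁻¹

Step 1: For overall order n, rate = k × (concentration)^n.
Step 2: Rate has units mol/L·day⁻¹; concentration term has units (mol/L)^3.
Step 3: k = rate / (concentration)^n, so units of k = (mol/L)^(1-3)·day⁻¹ = (mol/L)⁻²·day⁻¹.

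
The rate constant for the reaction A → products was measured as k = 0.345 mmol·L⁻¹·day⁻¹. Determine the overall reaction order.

zeroth order (0)

Step 1: The units of k for an nth-order reaction are (concentration)^(1-n)·(time)⁻¹.
Step 2: Here k has units mmol·L⁻¹·day⁻¹, so the concentration exponent is 1.
Step 3: 1 - n = 1 ⇒ n = 0. The reaction is zeroth order.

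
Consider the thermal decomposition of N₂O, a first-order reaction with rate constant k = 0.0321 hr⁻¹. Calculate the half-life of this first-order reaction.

21.59 hr

Step 1: For a first-order reaction, t₁/₂ = ln(2)/k
Step 2: t₁/₂ = ln(2)/0.0321
Step 3: t₁/₂ = 0.6931/0.0321 = 21.59 hr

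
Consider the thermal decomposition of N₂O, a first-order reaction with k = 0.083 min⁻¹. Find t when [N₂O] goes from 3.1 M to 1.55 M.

8.351 min

Step 1: For first-order: t = ln([N₂O]₀/[N₂O])/k
Step 2: t = ln(3.1/1.55)/0.083
Step 3: t = ln(2)/0.083
Step 4: t = 0.6931/0.083 = 8.351 min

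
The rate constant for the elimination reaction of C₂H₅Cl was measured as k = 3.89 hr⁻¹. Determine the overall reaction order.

first order (1)

Step 1: The units of k for an nth-order reaction are (concentration)^(1-n)·(time)⁻¹.
Step 2: Here k has units hr⁻¹, so the concentration exponent is 0.
Step 3: 1 - n = 0 ⇒ n = 1. The reaction is first order.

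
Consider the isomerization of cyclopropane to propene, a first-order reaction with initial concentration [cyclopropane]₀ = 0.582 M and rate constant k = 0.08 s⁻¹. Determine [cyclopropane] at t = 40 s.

0.02372 M

Step 1: For a first-order reaction: [cyclopropane] = [cyclopropane]₀ × e^(-kt)
Step 2: [cyclopropane] = 0.582 × e^(-0.08 × 40)
Step 3: [cyclopropane] = 0.582 × e^(-3.2)
Step 4: [cyclopropane] = 0.582 × 0.0407622 = 0.02372 M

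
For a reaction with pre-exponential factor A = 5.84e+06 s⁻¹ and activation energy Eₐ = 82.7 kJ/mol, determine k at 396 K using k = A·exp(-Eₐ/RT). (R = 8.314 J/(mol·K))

7.20e-05 s⁻¹

Step 1: Use the Arrhenius equation: k = A × exp(-Eₐ/RT)
Step 2: Convert Eₐ to J/mol: 82.7 kJ/mol = 82700 J/mol
Step 3: Calculate the exponent: -Eₐ/(RT) = -82700/(8.314 × 396) = -25.11888
Step 4: k = 5.84e+06 × exp(-25.11888)
Step 5: k = 5.84e+06 × 1.23313e-11 = 7.2015e-05 s⁻¹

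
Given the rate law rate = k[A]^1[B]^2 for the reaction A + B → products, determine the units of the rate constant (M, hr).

M⁻²·hr⁻¹

Step 1: Overall order = 1 + 2 = 3.
Step 2: rate has units M·hr⁻¹; [A]^1[B]^2 has units M^3.
Step 3: k = rate/([A]^1[B]^2), so units of k = M^(1-3)·hr⁻¹ = M⁻²·hr⁻¹.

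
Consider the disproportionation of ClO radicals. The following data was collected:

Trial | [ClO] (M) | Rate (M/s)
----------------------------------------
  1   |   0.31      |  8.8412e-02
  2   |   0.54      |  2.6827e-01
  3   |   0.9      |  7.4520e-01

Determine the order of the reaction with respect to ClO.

second order (2)

Step 1: Compare trials to find order n where rate₂/rate₁ = ([ClO]₂/[ClO]₁)^n
Step 2: rate₂/rate₁ = 2.6827e-01/8.8412e-02 = 3.034
Step 3: [ClO]₂/[ClO]₁ = 0.54/0.31 = 1.742
Step 4: n = ln(3.034)/ln(1.742) = 2.00 ≈ 2
Step 5: The reaction is second order in ClO.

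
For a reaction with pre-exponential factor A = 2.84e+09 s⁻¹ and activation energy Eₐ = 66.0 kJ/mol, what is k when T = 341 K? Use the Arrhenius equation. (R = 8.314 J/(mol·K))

2.20e-01 s⁻¹

Step 1: Use the Arrhenius equation: k = A × exp(-Eₐ/RT)
Step 2: Convert Eₐ to J/mol: 66.0 kJ/mol = 66000 J/mol
Step 3: Calculate the exponent: -Eₐ/(RT) = -66000/(8.314 × 341) = -23.27982
Step 4: k = 2.84e+09 × exp(-23.27982)
Step 5: k = 2.84e+09 × 7.75716e-11 = 2.2030e-01 s⁻¹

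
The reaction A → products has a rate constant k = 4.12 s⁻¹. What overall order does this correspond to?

first order (1)

Step 1: The units of k for an nth-order reaction are (concentration)^(1-n)·(time)⁻¹.
Step 2: Here k has units s⁻¹, so the concentration exponent is 0.
Step 3: 1 - n = 0 ⇒ n = 1. The reaction is first order.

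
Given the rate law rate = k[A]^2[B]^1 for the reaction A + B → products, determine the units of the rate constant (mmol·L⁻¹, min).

(mmol·L⁻¹)⁻²·min⁻¹

Step 1: Overall order = 2 + 1 = 3.
Step 2: rate has units mmol·L⁻¹·min⁻¹; [A]^2[B]^1 has units (mmol·L⁻¹)^3.
Step 3: k = rate/([A]^2[B]^1), so units of k = (mmol·L⁻¹)^(1-3)·min⁻¹ = (mmol·L⁻¹)⁻²·min⁻¹.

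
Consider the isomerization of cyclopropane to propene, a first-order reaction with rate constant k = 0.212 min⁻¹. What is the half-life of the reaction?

3.27 min

Step 1: For a first-order reaction, t₁/₂ = ln(2)/k
Step 2: t₁/₂ = ln(2)/0.212
Step 3: t₁/₂ = 0.6931/0.212 = 3.27 min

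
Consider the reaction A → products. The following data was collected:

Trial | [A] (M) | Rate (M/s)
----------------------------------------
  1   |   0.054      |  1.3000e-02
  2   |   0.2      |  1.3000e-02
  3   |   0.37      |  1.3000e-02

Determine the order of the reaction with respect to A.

zeroth order (0)

Step 1: Compare trials - when concentration changes, rate stays constant.
Step 2: rate₂/rate₁ = 1.3000e-02/1.3000e-02 = 1
Step 3: [A]₂/[A]₁ = 0.2/0.054 = 3.704
Step 4: Since rate ratio ≈ (conc ratio)^0, the reaction is zeroth order.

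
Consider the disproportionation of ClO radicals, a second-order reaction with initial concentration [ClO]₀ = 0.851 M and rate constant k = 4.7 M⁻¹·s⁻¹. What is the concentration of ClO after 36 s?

0.005869 M

Step 1: For a second-order reaction: 1/[ClO] = 1/[ClO]₀ + kt
Step 2: 1/[ClO] = 1/0.851 + 4.7 × 36
Step 3: 1/[ClO] = 1.175 + 169.2 = 170.4
Step 4: [ClO] = 1/170.4 = 0.005869 M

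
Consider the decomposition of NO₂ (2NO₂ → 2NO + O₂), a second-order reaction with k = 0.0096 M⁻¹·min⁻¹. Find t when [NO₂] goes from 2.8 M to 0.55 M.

152.2 min

Step 1: For second-order: t = (1/[NO₂] - 1/[NO₂]₀)/k
Step 2: t = (1/0.55 - 1/2.8)/0.0096
Step 3: t = (1.818 - 0.3571)/0.0096
Step 4: t = 1.461/0.0096 = 152.2 min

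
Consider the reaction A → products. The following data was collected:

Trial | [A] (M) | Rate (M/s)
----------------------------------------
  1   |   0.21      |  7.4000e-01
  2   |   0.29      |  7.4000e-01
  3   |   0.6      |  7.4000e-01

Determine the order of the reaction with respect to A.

zeroth order (0)

Step 1: Compare trials - when concentration changes, rate stays constant.
Step 2: rate₂/rate₁ = 7.4000e-01/7.4000e-01 = 1
Step 3: [A]₂/[A]₁ = 0.29/0.21 = 1.381
Step 4: Since rate ratio ≈ (conc ratio)^0, the reaction is zeroth order.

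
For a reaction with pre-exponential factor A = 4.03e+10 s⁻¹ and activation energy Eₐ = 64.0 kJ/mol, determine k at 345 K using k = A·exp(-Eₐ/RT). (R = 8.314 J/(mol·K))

8.22e+00 s⁻¹

Step 1: Use the Arrhenius equation: k = A × exp(-Eₐ/RT)
Step 2: Convert Eₐ to J/mol: 64.0 kJ/mol = 64000 J/mol
Step 3: Calculate the exponent: -Eₐ/(RT) = -64000/(8.314 × 345) = -22.31263
Step 4: k = 4.03e+10 × exp(-22.31263)
Step 5: k = 4.03e+10 × 2.04055e-10 = 8.2234e+00 s⁻¹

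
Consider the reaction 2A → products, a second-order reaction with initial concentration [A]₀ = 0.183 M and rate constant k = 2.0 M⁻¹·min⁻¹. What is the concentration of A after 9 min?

0.04262 M

Step 1: For a second-order reaction: 1/[A] = 1/[A]₀ + kt
Step 2: 1/[A] = 1/0.183 + 2.0 × 9
Step 3: 1/[A] = 5.464 + 18 = 23.46
Step 4: [A] = 1/23.46 = 0.04262 M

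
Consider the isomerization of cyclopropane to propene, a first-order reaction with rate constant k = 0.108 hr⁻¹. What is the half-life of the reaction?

6.418 hr

Step 1: For a first-order reaction, t₁/₂ = ln(2)/k
Step 2: t₁/₂ = ln(2)/0.108
Step 3: t₁/₂ = 0.6931/0.108 = 6.418 hr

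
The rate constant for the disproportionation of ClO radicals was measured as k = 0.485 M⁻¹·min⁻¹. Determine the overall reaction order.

second order (2)

Step 1: The units of k for an nth-order reaction are (concentration)^(1-n)·(time)⁻¹.
Step 2: Here k has units M⁻¹·min⁻¹, so the concentration exponent is -1.
Step 3: 1 - n = -1 ⇒ n = 2. The reaction is second order.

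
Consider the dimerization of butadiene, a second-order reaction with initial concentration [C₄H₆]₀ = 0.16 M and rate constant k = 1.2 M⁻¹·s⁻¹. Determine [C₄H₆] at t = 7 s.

0.06826 M

Step 1: For a second-order reaction: 1/[C₄H₆] = 1/[C₄H₆]₀ + kt
Step 2: 1/[C₄H₆] = 1/0.16 + 1.2 × 7
Step 3: 1/[C₄H₆] = 6.25 + 8.4 = 14.65
Step 4: [C₄H₆] = 1/14.65 = 0.06826 M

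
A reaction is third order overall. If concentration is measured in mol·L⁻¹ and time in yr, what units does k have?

(mol·L⁻¹)⁻²·yr⁻¹

Step 1: For overall order n, rate = k × (concentration)^n.
Step 2: Rate has units mol·L⁻¹·yr⁻¹; concentration term has units (mol·L⁻¹)^3.
Step 3: k = rate / (concentration)^n, so units of k = (mol·L⁻¹)^(1-3)·yr⁻¹ = (mol·L⁻¹)⁻²·yr⁻¹.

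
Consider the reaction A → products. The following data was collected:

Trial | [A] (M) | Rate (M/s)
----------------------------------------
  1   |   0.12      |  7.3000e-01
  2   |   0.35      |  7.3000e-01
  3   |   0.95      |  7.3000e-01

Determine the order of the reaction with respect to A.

zeroth order (0)

Step 1: Compare trials - when concentration changes, rate stays constant.
Step 2: rate₂/rate₁ = 7.3000e-01/7.3000e-01 = 1
Step 3: [A]₂/[A]₁ = 0.35/0.12 = 2.917
Step 4: Since rate ratio ≈ (conc ratio)^0, the reaction is zeroth order.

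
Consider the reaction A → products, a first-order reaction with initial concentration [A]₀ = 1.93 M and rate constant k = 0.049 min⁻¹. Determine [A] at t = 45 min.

0.2128 M

Step 1: For a first-order reaction: [A] = [A]₀ × e^(-kt)
Step 2: [A] = 1.93 × e^(-0.049 × 45)
Step 3: [A] = 1.93 × e^(-2.205)
Step 4: [A] = 1.93 × 0.110251 = 0.2128 M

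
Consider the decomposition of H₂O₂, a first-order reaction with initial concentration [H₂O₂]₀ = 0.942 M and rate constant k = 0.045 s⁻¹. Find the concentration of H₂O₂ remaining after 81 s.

0.02461 M

Step 1: For a first-order reaction: [H₂O₂] = [H₂O₂]₀ × e^(-kt)
Step 2: [H₂O₂] = 0.942 × e^(-0.045 × 81)
Step 3: [H₂O₂] = 0.942 × e^(-3.645)
Step 4: [H₂O₂] = 0.942 × 0.0261214 = 0.02461 M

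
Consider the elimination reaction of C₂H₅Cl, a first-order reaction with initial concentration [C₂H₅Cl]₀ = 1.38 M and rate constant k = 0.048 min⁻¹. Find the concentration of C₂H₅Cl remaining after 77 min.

0.03426 M

Step 1: For a first-order reaction: [C₂H₅Cl] = [C₂H₅Cl]₀ × e^(-kt)
Step 2: [C₂H₅Cl] = 1.38 × e^(-0.048 × 77)
Step 3: [C₂H₅Cl] = 1.38 × e^(-3.696)
Step 4: [C₂H₅Cl] = 1.38 × 0.0248226 = 0.03426 M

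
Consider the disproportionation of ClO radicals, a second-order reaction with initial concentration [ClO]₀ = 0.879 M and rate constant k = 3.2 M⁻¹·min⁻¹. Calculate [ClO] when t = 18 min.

0.01702 M

Step 1: For a second-order reaction: 1/[ClO] = 1/[ClO]₀ + kt
Step 2: 1/[ClO] = 1/0.879 + 3.2 × 18
Step 3: 1/[ClO] = 1.138 + 57.6 = 58.74
Step 4: [ClO] = 1/58.74 = 0.01702 M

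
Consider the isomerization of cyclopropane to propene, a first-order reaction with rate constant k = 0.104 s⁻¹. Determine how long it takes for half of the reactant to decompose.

6.665 s

Step 1: For a first-order reaction, t₁/₂ = ln(2)/k
Step 2: t₁/₂ = ln(2)/0.104
Step 3: t₁/₂ = 0.6931/0.104 = 6.665 s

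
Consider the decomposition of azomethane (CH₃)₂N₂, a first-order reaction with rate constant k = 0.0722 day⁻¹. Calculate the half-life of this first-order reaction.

9.6 day

Step 1: For a first-order reaction, t₁/₂ = ln(2)/k
Step 2: t₁/₂ = ln(2)/0.0722
Step 3: t₁/₂ = 0.6931/0.0722 = 9.6 day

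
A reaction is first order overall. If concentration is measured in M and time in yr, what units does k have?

yr⁻¹

Step 1: For overall order n, rate = k × (concentration)^n.
Step 2: Rate has units M·yr⁻¹; concentration term has units M^1.
Step 3: k = rate / (concentration)^n, so units of k = M^(1-1)·yr⁻¹ = yr⁻¹.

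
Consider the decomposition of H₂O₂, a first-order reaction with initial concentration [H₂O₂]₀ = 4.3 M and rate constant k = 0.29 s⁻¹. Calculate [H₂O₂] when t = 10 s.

0.2366 M

Step 1: For a first-order reaction: [H₂O₂] = [H₂O₂]₀ × e^(-kt)
Step 2: [H₂O₂] = 4.3 × e^(-0.29 × 10)
Step 3: [H₂O₂] = 4.3 × e^(-2.9)
Step 4: [H₂O₂] = 4.3 × 0.0550232 = 0.2366 M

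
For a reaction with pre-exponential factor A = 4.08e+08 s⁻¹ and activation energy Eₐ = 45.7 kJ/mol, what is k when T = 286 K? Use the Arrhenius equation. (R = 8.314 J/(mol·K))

1.84e+00 s⁻¹

Step 1: Use the Arrhenius equation: k = A × exp(-Eₐ/RT)
Step 2: Convert Eₐ to J/mol: 45.7 kJ/mol = 45700 J/mol
Step 3: Calculate the exponent: -Eₐ/(RT) = -45700/(8.314 × 286) = -19.21941
Step 4: k = 4.08e+08 × exp(-19.21941)
Step 5: k = 4.08e+08 × 4.49900e-09 = 1.8356e+00 s⁻¹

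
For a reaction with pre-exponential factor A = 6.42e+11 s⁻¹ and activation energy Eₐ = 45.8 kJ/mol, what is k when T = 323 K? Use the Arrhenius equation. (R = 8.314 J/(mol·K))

2.52e+04 s⁻¹

Step 1: Use the Arrhenius equation: k = A × exp(-Eₐ/RT)
Step 2: Convert Eₐ to J/mol: 45.8 kJ/mol = 45800 J/mol
Step 3: Calculate the exponent: -Eₐ/(RT) = -45800/(8.314 × 323) = -17.05505
Step 4: k = 6.42e+11 × exp(-17.05505)
Step 5: k = 6.42e+11 × 3.91819e-08 = 2.5155e+04 s⁻¹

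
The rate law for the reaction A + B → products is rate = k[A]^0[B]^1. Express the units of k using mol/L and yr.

yr⁻¹

Step 1: Overall order = 0 + 1 = 1.
Step 2: rate has units mol/L·yr⁻¹; [A]^0[B]^1 has units (mol/L)^1.
Step 3: k = rate/([A]^0[B]^1), so units of k = (mol/L)^(1-1)·yr⁻¹ = yr⁻¹.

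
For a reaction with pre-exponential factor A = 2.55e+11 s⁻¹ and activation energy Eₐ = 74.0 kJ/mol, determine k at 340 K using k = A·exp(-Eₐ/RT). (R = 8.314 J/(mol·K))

1.09e+00 s⁻¹

Step 1: Use the Arrhenius equation: k = A × exp(-Eₐ/RT)
Step 2: Convert Eₐ to J/mol: 74.0 kJ/mol = 74000 J/mol
Step 3: Calculate the exponent: -Eₐ/(RT) = -74000/(8.314 × 340) = -26.17838
Step 4: k = 2.55e+11 × exp(-26.17838)
Step 5: k = 2.55e+11 × 4.27439e-12 = 1.0900e+00 s⁻¹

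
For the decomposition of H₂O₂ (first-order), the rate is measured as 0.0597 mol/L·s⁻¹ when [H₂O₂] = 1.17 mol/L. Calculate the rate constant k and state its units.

0.05103 s⁻¹

Step 1: rate = k[H₂O₂]^1, so k = rate / [H₂O₂]^1.
Step 2: k = 0.0597 / (1.17)^1 = 0.0597 / 1.17.
Step 3: k = 0.05103 s⁻¹.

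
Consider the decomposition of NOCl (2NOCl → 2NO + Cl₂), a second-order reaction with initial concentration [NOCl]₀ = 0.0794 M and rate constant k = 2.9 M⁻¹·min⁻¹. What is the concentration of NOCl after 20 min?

0.01417 M

Step 1: For a second-order reaction: 1/[NOCl] = 1/[NOCl]₀ + kt
Step 2: 1/[NOCl] = 1/0.0794 + 2.9 × 20
Step 3: 1/[NOCl] = 12.59 + 58 = 70.59
Step 4: [NOCl] = 1/70.59 = 0.01417 M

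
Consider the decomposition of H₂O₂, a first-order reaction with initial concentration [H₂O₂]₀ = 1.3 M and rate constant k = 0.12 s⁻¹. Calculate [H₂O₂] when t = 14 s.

0.2423 M

Step 1: For a first-order reaction: [H₂O₂] = [H₂O₂]₀ × e^(-kt)
Step 2: [H₂O₂] = 1.3 × e^(-0.12 × 14)
Step 3: [H₂O₂] = 1.3 × e^(-1.68)
Step 4: [H₂O₂] = 1.3 × 0.186374 = 0.2423 M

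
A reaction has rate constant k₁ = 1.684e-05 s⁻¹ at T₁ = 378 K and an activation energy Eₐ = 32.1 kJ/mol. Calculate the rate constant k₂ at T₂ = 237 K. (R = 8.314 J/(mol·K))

3.866e-08 s⁻¹

Step 1: Use the two-temperature Arrhenius form: ln(k₂/k₁) = -Eₐ/R × (1/T₂ - 1/T₁)
Step 2: Convert Eₐ to J/mol: 32.1 kJ/mol = 32100 J/mol
Step 3: 1/T₂ - 1/T₁ = 1/237 - 1/378 = 1.573907e-03 K⁻¹
Step 4: ln(k₂/k₁) = -32100/8.314 × 1.573907e-03 = -6.07679
Step 5: k₂ = k₁ × exp(-6.07679) = 1.684e-05 × 2.29553e-03 = 3.866e-08 s⁻¹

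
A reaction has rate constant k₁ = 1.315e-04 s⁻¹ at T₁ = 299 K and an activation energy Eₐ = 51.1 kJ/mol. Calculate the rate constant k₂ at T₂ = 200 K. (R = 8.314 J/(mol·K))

5.010e-09 s⁻¹

Step 1: Use the two-temperature Arrhenius form: ln(k₂/k₁) = -Eₐ/R × (1/T₂ - 1/T₁)
Step 2: Convert Eₐ to J/mol: 51.1 kJ/mol = 51100 J/mol
Step 3: 1/T₂ - 1/T₁ = 1/200 - 1/299 = 1.655518e-03 K⁻¹
Step 4: ln(k₂/k₁) = -51100/8.314 × 1.655518e-03 = -10.17524
Step 5: k₂ = k₁ × exp(-10.17524) = 1.315e-04 × 3.81021e-05 = 5.010e-09 s⁻¹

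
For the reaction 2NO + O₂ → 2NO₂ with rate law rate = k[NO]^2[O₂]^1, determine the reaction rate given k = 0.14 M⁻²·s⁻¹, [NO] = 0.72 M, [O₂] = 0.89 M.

0.06459 M/s

Step 1: The rate law is rate = k[NO]^2[O₂]^1
Step 2: Substitute: rate = 0.14 × (0.72)^2 × (0.89)^1
Step 3: rate = 0.14 × 0.5184 × 0.89 = 0.0645926 M/s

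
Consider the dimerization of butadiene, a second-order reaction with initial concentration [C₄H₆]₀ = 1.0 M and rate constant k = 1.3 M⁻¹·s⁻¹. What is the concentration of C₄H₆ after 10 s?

0.07143 M

Step 1: For a second-order reaction: 1/[C₄H₆] = 1/[C₄H₆]₀ + kt
Step 2: 1/[C₄H₆] = 1/1.0 + 1.3 × 10
Step 3: 1/[C₄H₆] = 1 + 13 = 14
Step 4: [C₄H₆] = 1/14 = 0.07143 M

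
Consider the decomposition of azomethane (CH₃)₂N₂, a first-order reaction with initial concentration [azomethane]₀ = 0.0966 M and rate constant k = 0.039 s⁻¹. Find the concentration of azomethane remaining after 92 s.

0.002671 M

Step 1: For a first-order reaction: [azomethane] = [azomethane]₀ × e^(-kt)
Step 2: [azomethane] = 0.0966 × e^(-0.039 × 92)
Step 3: [azomethane] = 0.0966 × e^(-3.588)
Step 4: [azomethane] = 0.0966 × 0.0276536 = 0.002671 M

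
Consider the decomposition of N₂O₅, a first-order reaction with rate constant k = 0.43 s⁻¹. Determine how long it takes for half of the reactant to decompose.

1.612 s

Step 1: For a first-order reaction, t₁/₂ = ln(2)/k
Step 2: t₁/₂ = ln(2)/0.43
Step 3: t₁/₂ = 0.6931/0.43 = 1.612 s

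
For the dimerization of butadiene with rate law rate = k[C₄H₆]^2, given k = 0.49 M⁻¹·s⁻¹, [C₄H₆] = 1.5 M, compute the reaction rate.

1.103 M/s

Step 1: Identify the rate law: rate = k[C₄H₆]^2
Step 2: Substitute values: rate = 0.49 × (1.5)^2
Step 3: Calculate: rate = 0.49 × 2.25 = 1.1025 M/s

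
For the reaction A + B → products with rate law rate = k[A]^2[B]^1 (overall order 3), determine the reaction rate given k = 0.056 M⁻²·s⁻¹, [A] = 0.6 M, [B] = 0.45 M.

0.009072 M/s

Step 1: The rate law is rate = k[A]^2[B]^1, overall order = 2+1 = 3
Step 2: Substitute values: rate = 0.056 × (0.6)^2 × (0.45)^1
Step 3: rate = 0.056 × 0.36 × 0.45 = 0.009072 M/s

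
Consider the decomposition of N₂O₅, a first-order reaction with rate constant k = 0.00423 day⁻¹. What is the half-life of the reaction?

163.9 day

Step 1: For a first-order reaction, t₁/₂ = ln(2)/k
Step 2: t₁/₂ = ln(2)/0.00423
Step 3: t₁/₂ = 0.6931/0.00423 = 163.9 day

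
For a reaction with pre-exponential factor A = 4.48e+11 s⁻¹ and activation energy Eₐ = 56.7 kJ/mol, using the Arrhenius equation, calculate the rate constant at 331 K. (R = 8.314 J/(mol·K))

5.05e+02 s⁻¹

Step 1: Use the Arrhenius equation: k = A × exp(-Eₐ/RT)
Step 2: Convert Eₐ to J/mol: 56.7 kJ/mol = 56700 J/mol
Step 3: Calculate the exponent: -Eₐ/(RT) = -56700/(8.314 × 331) = -20.60369
Step 4: k = 4.48e+11 × exp(-20.60369)
Step 5: k = 4.48e+11 × 1.12702e-09 = 5.0490e+02 s⁻¹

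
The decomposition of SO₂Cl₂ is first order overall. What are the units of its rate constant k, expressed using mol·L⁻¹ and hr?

hr⁻¹

Step 1: For overall order n, rate = k × (concentration)^n.
Step 2: Rate has units mol·L⁻¹·hr⁻¹; concentration term has units (mol·L⁻¹)^1.
Step 3: k = rate / (concentration)^n, so units of k = (mol·L⁻¹)^(1-1)·hr⁻¹ = hr⁻¹.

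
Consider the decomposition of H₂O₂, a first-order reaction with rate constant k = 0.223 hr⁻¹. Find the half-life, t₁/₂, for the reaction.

3.108 hr

Step 1: For a first-order reaction, t₁/₂ = ln(2)/k
Step 2: t₁/₂ = ln(2)/0.223
Step 3: t₁/₂ = 0.6931/0.223 = 3.108 hr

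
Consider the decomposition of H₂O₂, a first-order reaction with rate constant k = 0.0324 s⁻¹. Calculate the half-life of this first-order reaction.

21.39 s

Step 1: For a first-order reaction, t₁/₂ = ln(2)/k
Step 2: t₁/₂ = ln(2)/0.0324
Step 3: t₁/₂ = 0.6931/0.0324 = 21.39 s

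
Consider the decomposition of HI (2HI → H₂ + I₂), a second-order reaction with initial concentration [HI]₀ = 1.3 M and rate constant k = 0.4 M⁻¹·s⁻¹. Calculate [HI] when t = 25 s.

0.09286 M

Step 1: For a second-order reaction: 1/[HI] = 1/[HI]₀ + kt
Step 2: 1/[HI] = 1/1.3 + 0.4 × 25
Step 3: 1/[HI] = 0.7692 + 10 = 10.77
Step 4: [HI] = 1/10.77 = 0.09286 M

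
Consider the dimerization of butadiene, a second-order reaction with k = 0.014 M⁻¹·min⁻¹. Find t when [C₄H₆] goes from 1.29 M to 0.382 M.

131.6 min

Step 1: For second-order: t = (1/[C₄H₆] - 1/[C₄H₆]₀)/k
Step 2: t = (1/0.382 - 1/1.29)/0.014
Step 3: t = (2.618 - 0.7752)/0.014
Step 4: t = 1.843/0.014 = 131.6 min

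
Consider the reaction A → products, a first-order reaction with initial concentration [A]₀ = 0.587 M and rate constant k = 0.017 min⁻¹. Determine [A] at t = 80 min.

0.1507 M

Step 1: For a first-order reaction: [A] = [A]₀ × e^(-kt)
Step 2: [A] = 0.587 × e^(-0.017 × 80)
Step 3: [A] = 0.587 × e^(-1.36)
Step 4: [A] = 0.587 × 0.256661 = 0.1507 M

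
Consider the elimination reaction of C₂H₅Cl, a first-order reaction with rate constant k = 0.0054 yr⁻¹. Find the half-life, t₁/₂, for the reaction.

128.4 yr

Step 1: For a first-order reaction, t₁/₂ = ln(2)/k
Step 2: t₁/₂ = ln(2)/0.0054
Step 3: t₁/₂ = 0.6931/0.0054 = 128.4 yr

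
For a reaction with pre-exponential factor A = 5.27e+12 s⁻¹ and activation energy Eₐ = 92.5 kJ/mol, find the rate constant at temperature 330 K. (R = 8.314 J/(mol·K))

1.20e-02 s⁻¹

Step 1: Use the Arrhenius equation: k = A × exp(-Eₐ/RT)
Step 2: Convert Eₐ to J/mol: 92.5 kJ/mol = 92500 J/mol
Step 3: Calculate the exponent: -Eₐ/(RT) = -92500/(8.314 × 330) = -33.71458
Step 4: k = 5.27e+12 × exp(-33.71458)
Step 5: k = 5.27e+12 × 2.28005e-15 = 1.2016e-02 s⁻¹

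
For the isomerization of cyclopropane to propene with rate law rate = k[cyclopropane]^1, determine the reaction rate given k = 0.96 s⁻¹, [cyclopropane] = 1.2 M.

1.152 M/s

Step 1: Identify the rate law: rate = k[cyclopropane]^1
Step 2: Substitute values: rate = 0.96 × (1.2)^1
Step 3: Calculate: rate = 0.96 × 1.2 = 1.152 M/s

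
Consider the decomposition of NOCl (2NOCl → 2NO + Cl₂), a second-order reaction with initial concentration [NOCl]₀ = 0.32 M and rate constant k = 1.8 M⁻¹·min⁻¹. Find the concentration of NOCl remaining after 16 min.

0.03132 M

Step 1: For a second-order reaction: 1/[NOCl] = 1/[NOCl]₀ + kt
Step 2: 1/[NOCl] = 1/0.32 + 1.8 × 16
Step 3: 1/[NOCl] = 3.125 + 28.8 = 31.93
Step 4: [NOCl] = 1/31.93 = 0.03132 M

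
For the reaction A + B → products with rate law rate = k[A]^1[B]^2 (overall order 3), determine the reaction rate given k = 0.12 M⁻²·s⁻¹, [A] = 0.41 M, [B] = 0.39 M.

0.007483 M/s

Step 1: The rate law is rate = k[A]^1[B]^2, overall order = 1+2 = 3
Step 2: Substitute values: rate = 0.12 × (0.41)^1 × (0.39)^2
Step 3: rate = 0.12 × 0.41 × 0.1521 = 0.00748332 M/s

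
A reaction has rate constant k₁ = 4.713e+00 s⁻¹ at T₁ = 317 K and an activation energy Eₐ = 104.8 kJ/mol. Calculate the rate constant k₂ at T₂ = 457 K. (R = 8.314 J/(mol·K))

9.198e+05 s⁻¹

Step 1: Use the two-temperature Arrhenius form: ln(k₂/k₁) = -Eₐ/R × (1/T₂ - 1/T₁)
Step 2: Convert Eₐ to J/mol: 104.8 kJ/mol = 104800 J/mol
Step 3: 1/T₂ - 1/T₁ = 1/457 - 1/317 = -9.663903e-04 K⁻¹
Step 4: ln(k₂/k₁) = -104800/8.314 × -9.663903e-04 = 12.18159
Step 5: k₂ = k₁ × exp(12.18159) = 4.713e+00 × 1.95163e+05 = 9.198e+05 s⁻¹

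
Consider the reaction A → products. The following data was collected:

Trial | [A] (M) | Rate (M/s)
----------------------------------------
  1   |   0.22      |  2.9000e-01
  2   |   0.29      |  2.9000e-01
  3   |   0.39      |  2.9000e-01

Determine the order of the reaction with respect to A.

zeroth order (0)

Step 1: Compare trials - when concentration changes, rate stays constant.
Step 2: rate₂/rate₁ = 2.9000e-01/2.9000e-01 = 1
Step 3: [A]₂/[A]₁ = 0.29/0.22 = 1.318
Step 4: Since rate ratio ≈ (conc ratio)^0, the reaction is zeroth order.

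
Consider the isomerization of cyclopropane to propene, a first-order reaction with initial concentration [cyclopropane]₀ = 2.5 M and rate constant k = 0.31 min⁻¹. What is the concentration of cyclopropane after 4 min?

0.7235 M

Step 1: For a first-order reaction: [cyclopropane] = [cyclopropane]₀ × e^(-kt)
Step 2: [cyclopropane] = 2.5 × e^(-0.31 × 4)
Step 3: [cyclopropane] = 2.5 × e^(-1.24)
Step 4: [cyclopropane] = 2.5 × 0.289384 = 0.7235 M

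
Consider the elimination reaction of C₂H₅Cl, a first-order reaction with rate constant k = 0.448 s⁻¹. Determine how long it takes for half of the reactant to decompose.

1.547 s

Step 1: For a first-order reaction, t₁/₂ = ln(2)/k
Step 2: t₁/₂ = ln(2)/0.448
Step 3: t₁/₂ = 0.6931/0.448 = 1.547 s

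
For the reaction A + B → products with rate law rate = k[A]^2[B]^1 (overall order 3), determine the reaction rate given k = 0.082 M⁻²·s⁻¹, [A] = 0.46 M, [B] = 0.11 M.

0.001909 M/s

Step 1: The rate law is rate = k[A]^2[B]^1, overall order = 2+1 = 3
Step 2: Substitute values: rate = 0.082 × (0.46)^2 × (0.11)^1
Step 3: rate = 0.082 × 0.2116 × 0.11 = 0.00190863 M/s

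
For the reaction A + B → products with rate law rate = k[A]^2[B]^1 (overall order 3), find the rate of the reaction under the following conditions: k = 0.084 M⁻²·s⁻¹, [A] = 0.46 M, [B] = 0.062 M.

0.001102 M/s

Step 1: The rate law is rate = k[A]^2[B]^1, overall order = 2+1 = 3
Step 2: Substitute values: rate = 0.084 × (0.46)^2 × (0.062)^1
Step 3: rate = 0.084 × 0.2116 × 0.062 = 0.00110201 M/s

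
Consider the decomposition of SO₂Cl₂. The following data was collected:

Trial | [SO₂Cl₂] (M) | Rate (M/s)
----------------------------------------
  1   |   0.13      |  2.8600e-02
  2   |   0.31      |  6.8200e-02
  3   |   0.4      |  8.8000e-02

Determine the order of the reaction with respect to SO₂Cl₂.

first order (1)

Step 1: Compare trials to find order n where rate₂/rate₁ = ([SO₂Cl₂]₂/[SO₂Cl₂]₁)^n
Step 2: rate₂/rate₁ = 6.8200e-02/2.8600e-02 = 2.385
Step 3: [SO₂Cl₂]₂/[SO₂Cl₂]₁ = 0.31/0.13 = 2.385
Step 4: n = ln(2.385)/ln(2.385) = 1.00 ≈ 1
Step 5: The reaction is first order in SO₂Cl₂.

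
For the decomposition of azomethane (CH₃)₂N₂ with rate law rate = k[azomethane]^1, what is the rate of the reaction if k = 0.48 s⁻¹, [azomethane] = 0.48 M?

0.2304 M/s

Step 1: Identify the rate law: rate = k[azomethane]^1
Step 2: Substitute values: rate = 0.48 × (0.48)^1
Step 3: Calculate: rate = 0.48 × 0.48 = 0.2304 M/s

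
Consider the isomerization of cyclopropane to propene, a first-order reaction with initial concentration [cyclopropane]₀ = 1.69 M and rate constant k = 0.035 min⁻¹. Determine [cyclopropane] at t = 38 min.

0.447 M

Step 1: For a first-order reaction: [cyclopropane] = [cyclopropane]₀ × e^(-kt)
Step 2: [cyclopropane] = 1.69 × e^(-0.035 × 38)
Step 3: [cyclopropane] = 1.69 × e^(-1.33)
Step 4: [cyclopropane] = 1.69 × 0.264477 = 0.447 M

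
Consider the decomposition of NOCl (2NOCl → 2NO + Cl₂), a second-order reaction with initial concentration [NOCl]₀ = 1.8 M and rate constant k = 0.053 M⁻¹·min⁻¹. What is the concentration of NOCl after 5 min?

1.219 M

Step 1: For a second-order reaction: 1/[NOCl] = 1/[NOCl]₀ + kt
Step 2: 1/[NOCl] = 1/1.8 + 0.053 × 5
Step 3: 1/[NOCl] = 0.5556 + 0.265 = 0.8206
Step 4: [NOCl] = 1/0.8206 = 1.219 M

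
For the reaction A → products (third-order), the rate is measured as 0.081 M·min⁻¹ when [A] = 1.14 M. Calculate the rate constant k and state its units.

0.05467 M⁻²·min⁻¹

Step 1: rate = k[A]^3, so k = rate / [A]^3.
Step 2: k = 0.081 / (1.14)^3 = 0.081 / 1.482.
Step 3: k = 0.05467 M⁻²·min⁻¹.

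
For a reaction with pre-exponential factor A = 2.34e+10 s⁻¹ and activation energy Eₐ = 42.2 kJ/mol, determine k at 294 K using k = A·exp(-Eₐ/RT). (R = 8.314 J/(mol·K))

7.44e+02 s⁻¹

Step 1: Use the Arrhenius equation: k = A × exp(-Eₐ/RT)
Step 2: Convert Eₐ to J/mol: 42.2 kJ/mol = 42200 J/mol
Step 3: Calculate the exponent: -Eₐ/(RT) = -42200/(8.314 × 294) = -17.26454
Step 4: k = 2.34e+10 × exp(-17.26454)
Step 5: k = 2.34e+10 × 3.17765e-08 = 7.4357e+02 s⁻¹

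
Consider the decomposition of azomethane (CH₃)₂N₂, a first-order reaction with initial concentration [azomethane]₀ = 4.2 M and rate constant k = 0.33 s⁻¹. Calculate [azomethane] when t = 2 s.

2.171 M

Step 1: For a first-order reaction: [azomethane] = [azomethane]₀ × e^(-kt)
Step 2: [azomethane] = 4.2 × e^(-0.33 × 2)
Step 3: [azomethane] = 4.2 × e^(-0.66)
Step 4: [azomethane] = 4.2 × 0.516851 = 2.171 M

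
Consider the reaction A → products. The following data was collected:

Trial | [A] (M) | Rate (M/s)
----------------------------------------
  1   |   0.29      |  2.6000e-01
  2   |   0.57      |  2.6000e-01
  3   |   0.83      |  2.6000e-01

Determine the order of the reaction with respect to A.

zeroth order (0)

Step 1: Compare trials - when concentration changes, rate stays constant.
Step 2: rate₂/rate₁ = 2.6000e-01/2.6000e-01 = 1
Step 3: [A]₂/[A]₁ = 0.57/0.29 = 1.966
Step 4: Since rate ratio ≈ (conc ratio)^0, the reaction is zeroth order.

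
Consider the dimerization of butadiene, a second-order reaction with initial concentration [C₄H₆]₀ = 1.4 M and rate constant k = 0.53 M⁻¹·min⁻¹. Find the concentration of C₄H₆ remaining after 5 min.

0.2972 M

Step 1: For a second-order reaction: 1/[C₄H₆] = 1/[C₄H₆]₀ + kt
Step 2: 1/[C₄H₆] = 1/1.4 + 0.53 × 5
Step 3: 1/[C₄H₆] = 0.7143 + 2.65 = 3.364
Step 4: [C₄H₆] = 1/3.364 = 0.2972 M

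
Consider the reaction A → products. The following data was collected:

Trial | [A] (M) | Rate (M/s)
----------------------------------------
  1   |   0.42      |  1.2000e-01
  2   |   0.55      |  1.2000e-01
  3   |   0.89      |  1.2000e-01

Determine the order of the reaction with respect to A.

zeroth order (0)

Step 1: Compare trials - when concentration changes, rate stays constant.
Step 2: rate₂/rate₁ = 1.2000e-01/1.2000e-01 = 1
Step 3: [A]₂/[A]₁ = 0.55/0.42 = 1.31
Step 4: Since rate ratio ≈ (conc ratio)^0, the reaction is zeroth order.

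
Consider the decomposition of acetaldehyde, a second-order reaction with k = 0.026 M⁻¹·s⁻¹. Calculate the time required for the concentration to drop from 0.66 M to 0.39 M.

40.34 s

Step 1: For second-order: t = (1/[CH₃CHO] - 1/[CH₃CHO]₀)/k
Step 2: t = (1/0.39 - 1/0.66)/0.026
Step 3: t = (2.564 - 1.515)/0.026
Step 4: t = 1.049/0.026 = 40.34 s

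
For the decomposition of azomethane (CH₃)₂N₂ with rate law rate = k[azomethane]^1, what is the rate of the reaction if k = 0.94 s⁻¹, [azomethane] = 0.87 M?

0.8178 M/s

Step 1: Identify the rate law: rate = k[azomethane]^1
Step 2: Substitute values: rate = 0.94 × (0.87)^1
Step 3: Calculate: rate = 0.94 × 0.87 = 0.8178 M/s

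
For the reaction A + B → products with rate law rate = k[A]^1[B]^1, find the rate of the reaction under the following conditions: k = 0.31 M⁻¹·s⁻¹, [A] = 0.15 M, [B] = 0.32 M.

0.01488 M/s

Step 1: The rate law is rate = k[A]^1[B]^1
Step 2: Substitute: rate = 0.31 × (0.15)^1 × (0.32)^1
Step 3: rate = 0.31 × 0.15 × 0.32 = 0.01488 M/s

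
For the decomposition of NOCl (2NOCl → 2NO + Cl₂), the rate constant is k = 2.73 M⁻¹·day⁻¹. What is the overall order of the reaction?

second order (2)

Step 1: The units of k for an nth-order reaction are (concentration)^(1-n)·(time)⁻¹.
Step 2: Here k has units M⁻¹·day⁻¹, so the concentration exponent is -1.
Step 3: 1 - n = -1 ⇒ n = 2. The reaction is second order.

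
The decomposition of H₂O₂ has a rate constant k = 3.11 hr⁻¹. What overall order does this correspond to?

first order (1)

Step 1: The units of k for an nth-order reaction are (concentration)^(1-n)·(time)⁻¹.
Step 2: Here k has units hr⁻¹, so the concentration exponent is 0.
Step 3: 1 - n = 0 ⇒ n = 1. The reaction is first order.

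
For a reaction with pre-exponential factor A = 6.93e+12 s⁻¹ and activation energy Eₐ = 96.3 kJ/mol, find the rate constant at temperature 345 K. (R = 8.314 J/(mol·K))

1.82e-02 s⁻¹

Step 1: Use the Arrhenius equation: k = A × exp(-Eₐ/RT)
Step 2: Convert Eₐ to J/mol: 96.3 kJ/mol = 96300 J/mol
Step 3: Calculate the exponent: -Eₐ/(RT) = -96300/(8.314 × 345) = -33.57354
Step 4: k = 6.93e+12 × exp(-33.57354)
Step 5: k = 6.93e+12 × 2.62541e-15 = 1.8194e-02 s⁻¹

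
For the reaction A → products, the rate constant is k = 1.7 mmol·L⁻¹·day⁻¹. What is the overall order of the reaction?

zeroth order (0)

Step 1: The units of k for an nth-order reaction are (concentration)^(1-n)·(time)⁻¹.
Step 2: Here k has units mmol·L⁻¹·day⁻¹, so the concentration exponent is 1.
Step 3: 1 - n = 1 ⇒ n = 0. The reaction is zeroth order.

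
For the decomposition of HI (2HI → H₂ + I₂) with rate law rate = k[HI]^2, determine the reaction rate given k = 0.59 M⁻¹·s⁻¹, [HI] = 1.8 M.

1.912 M/s

Step 1: Identify the rate law: rate = k[HI]^2
Step 2: Substitute values: rate = 0.59 × (1.8)^2
Step 3: Calculate: rate = 0.59 × 3.24 = 1.9116 M/s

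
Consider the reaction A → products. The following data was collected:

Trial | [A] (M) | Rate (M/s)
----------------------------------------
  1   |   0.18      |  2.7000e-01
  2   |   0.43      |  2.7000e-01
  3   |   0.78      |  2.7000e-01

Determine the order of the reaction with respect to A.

zeroth order (0)

Step 1: Compare trials - when concentration changes, rate stays constant.
Step 2: rate₂/rate₁ = 2.7000e-01/2.7000e-01 = 1
Step 3: [A]₂/[A]₁ = 0.43/0.18 = 2.389
Step 4: Since rate ratio ≈ (conc ratio)^0, the reaction is zeroth order.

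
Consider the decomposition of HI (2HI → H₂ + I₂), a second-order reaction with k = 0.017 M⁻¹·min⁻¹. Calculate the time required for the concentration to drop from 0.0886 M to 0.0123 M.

4118 min

Step 1: For second-order: t = (1/[HI] - 1/[HI]₀)/k
Step 2: t = (1/0.0123 - 1/0.0886)/0.017
Step 3: t = (81.3 - 11.29)/0.017
Step 4: t = 70.01/0.017 = 4118 min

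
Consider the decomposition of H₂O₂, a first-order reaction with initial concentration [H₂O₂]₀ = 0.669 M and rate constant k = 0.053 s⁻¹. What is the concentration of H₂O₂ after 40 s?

0.0803 M

Step 1: For a first-order reaction: [H₂O₂] = [H₂O₂]₀ × e^(-kt)
Step 2: [H₂O₂] = 0.669 × e^(-0.053 × 40)
Step 3: [H₂O₂] = 0.669 × e^(-2.12)
Step 4: [H₂O₂] = 0.669 × 0.120032 = 0.0803 M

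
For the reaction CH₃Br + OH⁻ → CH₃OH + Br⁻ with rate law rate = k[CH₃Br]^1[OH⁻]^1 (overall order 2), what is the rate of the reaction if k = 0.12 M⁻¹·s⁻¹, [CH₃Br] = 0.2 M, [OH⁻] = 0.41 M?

0.00984 M/s

Step 1: The rate law is rate = k[CH₃Br]^1[OH⁻]^1, overall order = 1+1 = 2
Step 2: Substitute values: rate = 0.12 × (0.2)^1 × (0.41)^1
Step 3: rate = 0.12 × 0.2 × 0.41 = 0.00984 M/s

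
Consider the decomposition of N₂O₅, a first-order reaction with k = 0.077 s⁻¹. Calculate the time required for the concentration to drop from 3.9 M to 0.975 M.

18 s

Step 1: For first-order: t = ln([N₂O₅]₀/[N₂O₅])/k
Step 2: t = ln(3.9/0.975)/0.077
Step 3: t = ln(4)/0.077
Step 4: t = 1.386/0.077 = 18 s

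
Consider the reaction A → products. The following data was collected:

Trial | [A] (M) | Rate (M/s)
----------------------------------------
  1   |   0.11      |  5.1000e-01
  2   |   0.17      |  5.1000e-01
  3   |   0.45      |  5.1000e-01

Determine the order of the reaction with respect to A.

zeroth order (0)

Step 1: Compare trials - when concentration changes, rate stays constant.
Step 2: rate₂/rate₁ = 5.1000e-01/5.1000e-01 = 1
Step 3: [A]₂/[A]₁ = 0.17/0.11 = 1.545
Step 4: Since rate ratio ≈ (conc ratio)^0, the reaction is zeroth order.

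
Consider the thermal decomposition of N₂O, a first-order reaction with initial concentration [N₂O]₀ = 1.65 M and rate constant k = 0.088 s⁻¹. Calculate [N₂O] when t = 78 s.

0.001724 M

Step 1: For a first-order reaction: [N₂O] = [N₂O]₀ × e^(-kt)
Step 2: [N₂O] = 1.65 × e^(-0.088 × 78)
Step 3: [N₂O] = 1.65 × e^(-6.864)
Step 4: [N₂O] = 1.65 × 0.00104473 = 0.001724 M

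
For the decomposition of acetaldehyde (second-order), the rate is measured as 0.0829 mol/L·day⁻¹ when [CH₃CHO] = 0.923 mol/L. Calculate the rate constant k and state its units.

0.09731 (mol/L)⁻¹·day⁻¹

Step 1: rate = k[CH₃CHO]^2, so k = rate / [CH₃CHO]^2.
Step 2: k = 0.0829 / (0.923)^2 = 0.0829 / 0.8519.
Step 3: k = 0.09731 (mol/L)⁻¹·day⁻¹.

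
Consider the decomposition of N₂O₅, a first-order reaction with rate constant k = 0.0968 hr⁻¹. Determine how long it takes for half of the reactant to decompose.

7.161 hr

Step 1: For a first-order reaction, t₁/₂ = ln(2)/k
Step 2: t₁/₂ = ln(2)/0.0968
Step 3: t₁/₂ = 0.6931/0.0968 = 7.161 hr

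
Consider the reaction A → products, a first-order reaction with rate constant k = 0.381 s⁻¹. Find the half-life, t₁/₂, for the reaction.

1.819 s

Step 1: For a first-order reaction, t₁/₂ = ln(2)/k
Step 2: t₁/₂ = ln(2)/0.381
Step 3: t₁/₂ = 0.6931/0.381 = 1.819 s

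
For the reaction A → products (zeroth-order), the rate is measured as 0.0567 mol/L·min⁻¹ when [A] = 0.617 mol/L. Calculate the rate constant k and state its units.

0.0567 mol/L·min⁻¹

Step 1: For a zeroth-order reaction, rate = k (independent of concentration).
Step 2: k = rate = 0.0567 mol/L·min⁻¹.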